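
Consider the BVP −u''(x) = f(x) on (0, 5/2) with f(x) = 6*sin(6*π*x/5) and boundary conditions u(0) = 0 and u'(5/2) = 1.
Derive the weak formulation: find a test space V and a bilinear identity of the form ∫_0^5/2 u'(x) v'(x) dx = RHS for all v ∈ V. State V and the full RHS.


V = {v ∈ H^1(0, 5/2) : v(0) = 0} (test functions vanish at x = 0 where u is specified); weak form: ∫_0^5/2 u'v' dx = ∫_0^5/2 (6*sin(6*π*x/5)) v dx + v(5/2) for all v ∈ V.

Multiply both sides by a test function v and integrate from 0 to 5/2:
  ∫_0^5/2 −u''(x) v(x) dx = ∫_0^5/2 f(x) v(x) dx.
Integrate the LHS by parts once:
  ∫_0^5/2 −u'' v dx = −[u'(x) v(x)]_0^5/2 + ∫_0^5/2 u'(x) v'(x) dx.
Thus ∫_0^5/2 u'(x) v'(x) dx = ∫_0^5/2 f(x) v(x) dx + [u'(x) v(x)]_0^5/2.
Choose V so that boundary terms are either known or forced to vanish.
Mixed BC: u(0) = 0 (Dirichlet) and u'(5/2) = 1 (Neumann). Define V = {v ∈ H^1(0, 5/2) : v(0) = 0}. Then [u' v]_0^5/2 = u'(5/2)·v(5/2) − u'(0)·0 = v(5/2).
Weak formulation: find u (satisfying any essential BC) such that ∫_0^5/2 u'(x) v'(x) dx = ∫_0^5/2 f v dx + v(5/2) for all v ∈ V (Dirichlet at 0 absorbed into V; Neumann datum at x = 5/2 contributes the boundary term).
Substituting f(x) = 6*sin(6*π*x/5), the right-hand side is ∫_0^5/2 (6*sin(6*π*x/5)) v dx + v(5/2).


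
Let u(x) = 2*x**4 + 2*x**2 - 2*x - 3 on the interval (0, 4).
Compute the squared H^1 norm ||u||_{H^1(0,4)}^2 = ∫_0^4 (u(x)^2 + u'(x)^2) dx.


||u||_{H^1}^2 = 90930332/315

The H^1 norm (squared) on an interval (0, L) is
  ||u||_{H^1}^2 = ∫_0^L u(x)^2 dx + ∫_0^L u'(x)^2 dx.
Compute u'(x) = 8*x**3 + 4*x - 2.
Then u(x)^2 = 4*x**8 + 8*x**6 - 8*x**5 - 8*x**4 - 8*x**3 - 8*x**2 + 12*x + 9 and u'(x)^2 = 64*x**6 + 64*x**4 - 32*x**3 + 16*x**2 - 16*x + 4.
Integrate each monomial from 0 to 4 using ∫_0^4 c·x^n dx = c·4^(n+1)/(n+1):
  ∫_0^4 u(x)^2 dx = ∫_0^4 (4*x^8 + 8*x^6 - 8*x^5 - 8*x^4 - 8*x^3 - 8*x^2 + 12*x + 9) dx. Term by term:
    ∫_0^4 4*x^8 dx = 1048576/9;  ∫_0^4 8*x^6 dx = 131072/7;  ∫_0^4 -8*x^5 dx = -16384/3;
    ∫_0^4 -8*x^4 dx = -8192/5;  ∫_0^4 -8*x^3 dx = -512;  ∫_0^4 -8*x^2 dx = -512/3;
    ∫_0^4 12*x dx = 96;  ∫_0^4 9 dx = 36.
  Sum: 1048576/9 + 131072/7 − 16384/3 − 8192/5 − 512 − 512/3 + 96 + 36 = 40188524/315.
  ∫_0^4 u'(x)^2 dx = ∫_0^4 (64*x^6 + 64*x^4 - 32*x^3 + 16*x^2 - 16*x + 4) dx. Term by term:
    ∫_0^4 64*x^6 dx = 1048576/7;  ∫_0^4 64*x^4 dx = 65536/5;  ∫_0^4 -32*x^3 dx = -2048;
    ∫_0^4 16*x^2 dx = 1024/3;  ∫_0^4 -16*x dx = -128;  ∫_0^4 4 dx = 16.
  Sum: 1048576/7 + 65536/5 − 2048 + 1024/3 − 128 + 16 = 16913936/105.
Adding: ||u||_{H^1}^2 = 40188524/315 + 16913936/105 = 90930332/315.


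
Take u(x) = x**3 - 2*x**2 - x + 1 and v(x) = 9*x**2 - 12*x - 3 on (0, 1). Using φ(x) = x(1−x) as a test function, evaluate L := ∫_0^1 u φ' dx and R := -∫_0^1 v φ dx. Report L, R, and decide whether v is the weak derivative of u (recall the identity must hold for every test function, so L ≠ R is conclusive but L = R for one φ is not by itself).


LHS = 7/20, RHS = 21/20. No, v is not the weak derivative of u.

u(x) = x**3 - 2*x**2 - x + 1, classical derivative u'(x) = 3*x**2 - 4*x - 1.
φ(x) = x(1−x), so φ'(x) = 1 - 2*x.
Note φ(0) = φ(1) = 0, so the boundary term u·φ vanishes.
LHS = ∫_0^1 u(x) φ'(x) dx = ∫_0^1 (-2*x^4 + 5*x^3 - 3*x + 1) dx. Term by term:
  ∫_0^1 -2*x^4 dx = -2/5;  ∫_0^1 5*x^3 dx = 5/4;  ∫_0^1 -3*x dx = -3/2;
  ∫_0^1 1 dx = 1.
Sum: -2/5 + 5/4 − 3/2 + 1 = 7/20.
So LHS = 7/20.
∫_0^1 v(x) φ(x) dx = ∫_0^1 (-9*x^4 + 21*x^3 - 9*x^2 - 3*x) dx. Term by term:
  ∫_0^1 -9*x^4 dx = -9/5;  ∫_0^1 21*x^3 dx = 21/4;  ∫_0^1 -9*x^2 dx = -3;
  ∫_0^1 -3*x dx = -3/2.
Sum: -9/5 + 21/4 − 3 − 3/2 = -21/20.
So RHS = -∫_0^1 v(x) φ(x) dx = 21/20.
LHS − RHS = -7/10 ≠ 0, so the identity fails.
(For a valid weak derivative the identity must hold for EVERY test function, in particular this one. The failure shows v is NOT the weak derivative of u.)
Correct weak derivative would be u'(x) = 3*x**2 - 4*x - 1.


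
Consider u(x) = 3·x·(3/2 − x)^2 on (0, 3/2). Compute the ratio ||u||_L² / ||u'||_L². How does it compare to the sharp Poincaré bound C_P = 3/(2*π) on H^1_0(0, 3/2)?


||u||_L² / ||u'||_L² = 3*sqrt(14)/28 < C_P = 3/(2*π).

u(x) = 3·x·(3/2 − x)^2, so u'(x) = 9*x^2 - 18*x + 27/4.
u(x) = 3·x·(3/2 − x)^2 vanishes at x = 0 and x = 3/2, so u ∈ H^1_0(0, 3/2). Differentiate via the product rule and integrate the resulting polynomials term by term.
  ∫_0^3/2 u² dx = ∫_0^3/2 (9*x^6 - 54*x^5 + 243*x^4/2 - 243*x^3/2 + 729*x^2/16) dx. Term by term:
    ∫_0^3/2 9*x^6 dx = 19683/896;  ∫_0^3/2 -54*x^5 dx = -6561/64;  ∫_0^3/2 243*x^4/2 dx = 59049/320;
    ∫_0^3/2 -243*x^3/2 dx = -19683/128;  ∫_0^3/2 729*x^2/16 dx = 6561/128.
  Sum: 19683/896 − 6561/64 + 59049/320 − 19683/128 + 6561/128 = 6561/4480.
  ∫_0^3/2 (u')² dx = ∫_0^3/2 (81*x^4 - 324*x^3 + 891*x^2/2 - 243*x + 729/16) dx. Term by term:
    ∫_0^3/2 81*x^4 dx = 19683/160;  ∫_0^3/2 -324*x^3 dx = -6561/16;  ∫_0^3/2 891*x^2/2 dx = 8019/16;
    ∫_0^3/2 -243*x dx = -2187/8;  ∫_0^3/2 729/16 dx = 2187/32.
  Sum: 19683/160 − 6561/16 + 8019/16 − 2187/8 + 2187/32 = 729/80.
∫_0^3/2 u² dx = 6561/4480, so ||u||_L² = 81*sqrt(70)/560.
∫_0^3/2 (u')² dx = 729/80, so ||u'||_L² = 27*sqrt(5)/20.
Ratio ||u||_L² / ||u'||_L² = 3*sqrt(14)/28.
Sharp Poincaré constant on H^1_0(0, 3/2) is C_P = L/π = 3/(2*π), achieved by sin(2*π/3·x).
A polynomial bump cannot attain the sharp Poincaré constant (only the first sine eigenfunction does), so the ratio is strictly less than C_P, consistent with ||u||_L² ≤ C_P ||u'||_L².


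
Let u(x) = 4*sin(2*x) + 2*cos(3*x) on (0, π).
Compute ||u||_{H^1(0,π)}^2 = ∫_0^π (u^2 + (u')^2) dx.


||u||_{H^1(0,π)}^2 = -128 + 60*π

u'(x) = -6*sin(3*x) + 8*cos(2*x).
Expand u² and (u')² and integrate term by term on (0, π), using: for integers n ≥ 1, ∫_0^π sin²(nx) dx = ∫_0^π cos²(nx) dx = π/2; for n ≠ n', ∫_0^π sin(nx)sin(n'x) dx = ∫_0^π cos(nx)cos(n'x) dx = 0; and by product-to-sum, ∫_0^π sin(nx)cos(n'x) dx = ½∫_0^π [sin((n+n')x) + sin((n−n')x)] dx, which is 0 when n+n' is even and 2n/(n²−n'²) when n+n' is odd (it need not vanish on (0, π)).
  u² squared terms: (2)²·∫cos(3x)² dx = 4·π/2 = 2*π;  (4)²·∫sin(2x)² dx = 16·π/2 = 8*π.
  u² cross terms: 2·(2)·(4)·∫cos(3x)·sin(2x) dx = 16·(-4/5) = -64/5.
  So ∫_0^π u² dx = 2*π + 8*π − 64/5 = -64/5 + 10*π.
  (u')² squared terms: (-6)²·∫sin(3x)² dx = 36·π/2 = 18*π;  (8)²·∫cos(2x)² dx = 64·π/2 = 32*π.
  (u')² cross terms: 2·(-6)·(8)·∫sin(3x)·cos(2x) dx = -96·(6/5) = -576/5.
  So ∫_0^π (u')² dx = 18*π + 32*π − 576/5 = -576/5 + 50*π.
||u||_{H^1}^2 = (-64/5 + 10*π) + (-576/5 + 50*π) = -128 + 60*π.


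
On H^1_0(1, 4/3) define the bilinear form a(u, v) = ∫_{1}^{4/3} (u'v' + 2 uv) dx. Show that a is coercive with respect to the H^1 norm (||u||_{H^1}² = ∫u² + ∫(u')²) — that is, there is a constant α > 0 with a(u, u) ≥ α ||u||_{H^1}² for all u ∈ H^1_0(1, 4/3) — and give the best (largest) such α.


α = 1

Coercivity of a(·,·) on H^1_0(1, 4/3) means a(u, u) ≥ α ||u||_{H^1}² for every u ∈ H^1_0.
The interval has length L = 1/3, and Poincaré/coercivity depend only on L. Here a(u, u) = ∫(u')² + (2)·∫u².
Here c = 2 ≥ 1, so a(u,u) = ∫(u')² + c∫u² ≥ ∫(u')² + ∫u² = ||u||_{H^1}², i.e. α = 1 works. No larger α is possible: a(u,u) ≥ α||u||_{H^1}² means (1−α)∫(u')² ≥ (α−c)∫u², and for the modes u_n = sin(nπ(x−x₀)/L) (x₀ the left endpoint) one has ∫u_n²/∫(u_n')² = (L/(nπ))² → 0, so a(u_n,u_n)/||u_n||_{H^1}² → 1. Hence the optimal constant is α = 1.
Therefore α = 1.


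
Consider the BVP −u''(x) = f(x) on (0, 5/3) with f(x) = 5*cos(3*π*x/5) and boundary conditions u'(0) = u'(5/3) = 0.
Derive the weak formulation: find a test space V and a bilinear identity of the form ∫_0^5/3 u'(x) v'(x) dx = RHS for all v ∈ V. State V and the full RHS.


V = H^1(0, 5/3) (no boundary constraint on v; u is determined up to an additive constant); weak form: ∫_0^5/3 u'v' dx = ∫_0^5/3 (5*cos(3*π*x/5)) v dx for all v ∈ V.

Multiply both sides by a test function v and integrate from 0 to 5/3:
  ∫_0^5/3 −u''(x) v(x) dx = ∫_0^5/3 f(x) v(x) dx.
Integrate the LHS by parts once:
  ∫_0^5/3 −u'' v dx = −[u'(x) v(x)]_0^5/3 + ∫_0^5/3 u'(x) v'(x) dx.
Thus ∫_0^5/3 u'(x) v'(x) dx = ∫_0^5/3 f(x) v(x) dx + [u'(x) v(x)]_0^5/3.
Choose V so that boundary terms are either known or forced to vanish.
u has homogeneous Neumann: u'(0) = u'(5/3) = 0. So [u' v]_0^5/3 = 0·v(5/3) − 0·v(0) = 0 for any v; take V = H^1(0, 5/3).
Weak formulation: find u (satisfying any essential BC) such that ∫_0^5/3 u'(x) v'(x) dx = ∫_0^5/3 f v dx for all v ∈ V (homogeneous Neumann, so boundary terms vanish).
Substituting f(x) = 5*cos(3*π*x/5), the right-hand side is ∫_0^5/3 (5*cos(3*π*x/5)) v dx.
Compatibility check (pure Neumann): taking v ≡ 1 ∈ V gives 0 = ∫_0^5/3 f dx + (0) − (0), i.e. ∫_0^5/3 f dx must equal u'(0) − u'(5/3) = 0. Indeed ∫_0^5/3 (5*cos(3*π*x/5)) dx = 0, so the data are compatible. The solution is then unique only up to an additive constant (fix it e.g. by requiring ∫_0^5/3 u dx = 0).


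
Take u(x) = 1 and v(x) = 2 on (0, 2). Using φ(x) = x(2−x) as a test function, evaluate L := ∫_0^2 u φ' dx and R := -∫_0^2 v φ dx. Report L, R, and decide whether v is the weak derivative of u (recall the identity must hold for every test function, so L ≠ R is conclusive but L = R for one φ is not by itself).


LHS = 0, RHS = -8/3. No, v is not the weak derivative of u.

u(x) = 1, classical derivative u'(x) = 0.
φ(x) = x(2−x), so φ'(x) = 2 - 2*x.
Note φ(0) = φ(2) = 0, so the boundary term u·φ vanishes.
LHS = ∫_0^2 u(x) φ'(x) dx = ∫_0^2 (2 - 2*x) dx. Term by term:
  ∫_0^2 -2*x dx = -4;  ∫_0^2 2 dx = 4.
Sum: -4 + 4 = 0.
So LHS = 0.
∫_0^2 v(x) φ(x) dx = ∫_0^2 (-2*x^2 + 4*x) dx. Term by term:
  ∫_0^2 -2*x^2 dx = -16/3;  ∫_0^2 4*x dx = 8.
Sum: -16/3 + 8 = 8/3.
So RHS = -∫_0^2 v(x) φ(x) dx = -8/3.
LHS − RHS = 8/3 ≠ 0, so the identity fails.
(For a valid weak derivative the identity must hold for EVERY test function, in particular this one. The failure shows v is NOT the weak derivative of u.)
Correct weak derivative would be u'(x) = 0.


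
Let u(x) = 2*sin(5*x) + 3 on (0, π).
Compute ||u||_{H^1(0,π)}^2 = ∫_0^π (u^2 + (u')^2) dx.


||u||_{H^1(0,π)}^2 = 24/5 + 61*π

u'(x) = 10*cos(5*x).
Expand u² and (u')² and integrate term by term on (0, π), using: for integers n ≥ 1, ∫_0^π sin²(nx) dx = ∫_0^π cos²(nx) dx = π/2; for n ≠ n', ∫_0^π sin(nx)sin(n'x) dx = ∫_0^π cos(nx)cos(n'x) dx = 0; and by product-to-sum, ∫_0^π sin(nx)cos(n'x) dx = ½∫_0^π [sin((n+n')x) + sin((n−n')x)] dx, which is 0 when n+n' is even and 2n/(n²−n'²) when n+n' is odd (it need not vanish on (0, π)). For the constant mode: ∫_0^π 1 dx = π, ∫_0^π cos(nx) dx = 0, ∫_0^π sin(nx) dx = (1−(−1)^n)/n.
  u² squared terms: (3)²·∫1 dx = 9·π = 9*π;  (2)²·∫sin(5x)² dx = 4·π/2 = 2*π.
  u² cross terms: 2·(3)·(2)·∫1·sin(5x) dx = 12·(2/5) = 24/5.
  So ∫_0^π u² dx = 9*π + 2*π + 24/5 = 24/5 + 11*π.
  (u')² squared terms: (10)²·∫cos(5x)² dx = 100·π/2 = 50*π.
  So ∫_0^π (u')² dx = 50*π.
||u||_{H^1}^2 = (24/5 + 11*π) + (50*π) = 24/5 + 61*π.


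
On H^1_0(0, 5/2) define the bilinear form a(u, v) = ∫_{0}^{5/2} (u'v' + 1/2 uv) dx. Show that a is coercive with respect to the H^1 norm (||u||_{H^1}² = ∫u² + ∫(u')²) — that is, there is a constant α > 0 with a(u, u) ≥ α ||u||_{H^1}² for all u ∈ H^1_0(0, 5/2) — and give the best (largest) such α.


α = (25 + 8*π^2)/(2*(25 + 4*π^2))

Coercivity of a(·,·) on H^1_0(0, 5/2) means a(u, u) ≥ α ||u||_{H^1}² for every u ∈ H^1_0.
The interval has length L = 5/2, and Poincaré/coercivity depend only on L. Here a(u, u) = ∫(u')² + (1/2)·∫u².
Here 0 < c = 1/2 < 1. The condition a(u,u) ≥ α||u||_{H^1}² reads (1−α)∫(u')² ≥ (α−c)∫u². Any admissible α is ≤ 1 (rapidly oscillating u have ∫u²/∫(u')² → 0), and α = 1 would force 0 ≥ (1−c)∫u², impossible since c < 1; so 1−α > 0. By the sharp Poincaré inequality on H^1_0 of an interval of length L, ∫(u')² ≥ (π/L)²∫u² with equality for the first sine mode sin(π(x−x₀)/L) (x₀ the left endpoint), so the inequality holds for all u iff (1−α)(π/L)² ≥ α − c, i.e. α ≤ ((π/L)² + c)/((π/L)² + 1) = (1 + c(L/π)²)/(1 + (L/π)²). With (π/L)² = 4*π^2/25 and c = 1/2, the largest admissible constant is α = ((π/L)² + c)/((π/L)² + 1).
Simplifying, α = (25 + 8*π^2)/(2*(25 + 4*π^2)).


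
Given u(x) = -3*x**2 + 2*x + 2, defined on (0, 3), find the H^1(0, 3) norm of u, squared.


||u||_{H^1}^2 = 1992/5

The H^1 norm (squared) on an interval (0, L) is
  ||u||_{H^1}^2 = ∫_0^L u(x)^2 dx + ∫_0^L u'(x)^2 dx.
Compute u'(x) = 2 - 6*x.
Then u(x)^2 = 9*x**4 - 12*x**3 - 8*x**2 + 8*x + 4 and u'(x)^2 = 36*x**2 - 24*x + 4.
Integrate each monomial from 0 to 3 using ∫_0^3 c·x^n dx = c·3^(n+1)/(n+1):
  ∫_0^3 u(x)^2 dx = ∫_0^3 (9*x^4 - 12*x^3 - 8*x^2 + 8*x + 4) dx. Term by term:
    ∫_0^3 9*x^4 dx = 2187/5;  ∫_0^3 -12*x^3 dx = -243;  ∫_0^3 -8*x^2 dx = -72;
    ∫_0^3 8*x dx = 36;  ∫_0^3 4 dx = 12.
  Sum: 2187/5 − 243 − 72 + 36 + 12 = 852/5.
  ∫_0^3 u'(x)^2 dx = ∫_0^3 (36*x^2 - 24*x + 4) dx. Term by term:
    ∫_0^3 36*x^2 dx = 324;  ∫_0^3 -24*x dx = -108;  ∫_0^3 4 dx = 12.
  Sum: 324 − 108 + 12 = 228.
Adding: ||u||_{H^1}^2 = 852/5 + 228 = 1992/5.


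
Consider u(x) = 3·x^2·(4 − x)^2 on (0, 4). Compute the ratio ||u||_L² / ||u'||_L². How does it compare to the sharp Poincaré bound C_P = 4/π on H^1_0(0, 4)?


||u||_L² / ||u'||_L² = 2*sqrt(3)/3 < C_P = 4/π.

u(x) = 3·x^2·(4 − x)^2, so u'(x) = 12*x*(x - 4)*(x - 2).
u(x) = 3·x^2·(4 − x)^2 vanishes at x = 0 and x = 4, so u ∈ H^1_0(0, 4). Differentiate via the product rule and integrate the resulting polynomials term by term.
  ∫_0^4 u² dx = ∫_0^4 (9*x^8 - 144*x^7 + 864*x^6 - 2304*x^5 + 2304*x^4) dx. Term by term:
    ∫_0^4 9*x^8 dx = 262144;  ∫_0^4 -144*x^7 dx = -1179648;  ∫_0^4 864*x^6 dx = 14155776/7;
    ∫_0^4 -2304*x^5 dx = -1572864;  ∫_0^4 2304*x^4 dx = 2359296/5.
  Sum: 262144 − 1179648 + 14155776/7 − 1572864 + 2359296/5 = 131072/35.
  ∫_0^4 (u')² dx = ∫_0^4 (144*x^6 - 1728*x^5 + 7488*x^4 - 13824*x^3 + 9216*x^2) dx. Term by term:
    ∫_0^4 144*x^6 dx = 2359296/7;  ∫_0^4 -1728*x^5 dx = -1179648;  ∫_0^4 7488*x^4 dx = 7667712/5;
    ∫_0^4 -13824*x^3 dx = -884736;  ∫_0^4 9216*x^2 dx = 196608.
  Sum: 2359296/7 − 1179648 + 7667712/5 − 884736 + 196608 = 98304/35.
∫_0^4 u² dx = 131072/35, so ||u||_L² = 256*sqrt(70)/35.
∫_0^4 (u')² dx = 98304/35, so ||u'||_L² = 128*sqrt(210)/35.
Ratio ||u||_L² / ||u'||_L² = 2*sqrt(3)/3.
Sharp Poincaré constant on H^1_0(0, 4) is C_P = L/π = 4/π, achieved by sin(π/4·x).
A polynomial bump cannot attain the sharp Poincaré constant (only the first sine eigenfunction does), so the ratio is strictly less than C_P, consistent with ||u||_L² ≤ C_P ||u'||_L².


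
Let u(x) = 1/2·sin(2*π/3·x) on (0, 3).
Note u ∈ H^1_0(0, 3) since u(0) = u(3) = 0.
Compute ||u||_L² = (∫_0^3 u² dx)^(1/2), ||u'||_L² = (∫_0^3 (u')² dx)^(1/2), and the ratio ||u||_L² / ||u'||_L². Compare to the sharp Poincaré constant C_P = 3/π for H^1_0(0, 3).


||u||_L² / ||u'||_L² = 3/(2*π) < C_P = 3/π.

u(x) = 1/2·sin(2*π/3·x), so u'(x) = π*cos(2*π*x/3)/3.
Writing u(x) = A·sin(kπx/L) with A = 1/2 and k = 2, use ∫_0^L sin²(kπx/L) dx = L/2 and ∫_0^L cos²(kπx/L) dx = L/2.
u² = 1/4·sin²(2*π/3·x) and (u')² = π^2/9·cos²(2*π/3·x), and each of sin², cos² integrates to L/2 = 3/2 over (0, 3).
∫_0^3 u² dx = 3/8, so ||u||_L² = sqrt(6)/4.
∫_0^3 (u')² dx = π^2/6, so ||u'||_L² = sqrt(6)*π/6.
Ratio ||u||_L² / ||u'||_L² = 3/(2*π).
Sharp Poincaré constant on H^1_0(0, 3) is C_P = L/π = 3/π, achieved by sin(π/3·x).
This is the k = 2 harmonic; the ratio L/(kπ) is strictly less than C_P = L/π, consistent with the sharp inequality ||u||_L² ≤ C_P ||u'||_L².


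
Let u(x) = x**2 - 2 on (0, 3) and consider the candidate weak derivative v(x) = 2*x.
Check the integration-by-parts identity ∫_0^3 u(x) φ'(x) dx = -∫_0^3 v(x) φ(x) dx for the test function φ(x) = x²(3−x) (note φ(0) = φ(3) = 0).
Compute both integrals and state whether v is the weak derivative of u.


LHS = -243/10, RHS = -243/10. Yes, v = u' weakly.

u(x) = x**2 - 2, classical derivative u'(x) = 2*x.
φ(x) = x²(3−x), so φ'(x) = 3*x*(2 - x).
Note φ(0) = φ(3) = 0, so the boundary term u·φ vanishes.
LHS = ∫_0^3 u(x) φ'(x) dx = ∫_0^3 (-3*x^4 + 6*x^3 + 6*x^2 - 12*x) dx. Term by term:
  ∫_0^3 -3*x^4 dx = -729/5;  ∫_0^3 6*x^3 dx = 243/2;  ∫_0^3 6*x^2 dx = 54;
  ∫_0^3 -12*x dx = -54.
Sum: -729/5 + 243/2 + 54 − 54 = -243/10.
So LHS = -243/10.
∫_0^3 v(x) φ(x) dx = ∫_0^3 (-2*x^4 + 6*x^3) dx. Term by term:
  ∫_0^3 -2*x^4 dx = -486/5;  ∫_0^3 6*x^3 dx = 243/2.
Sum: -486/5 + 243/2 = 243/10.
So RHS = -∫_0^3 v(x) φ(x) dx = -243/10.
LHS = RHS, so the identity holds for this test φ.
Moreover u is smooth here and v(x) = u'(x) = 2*x pointwise, so the identity holds for every test function. Hence v is the weak derivative of u.


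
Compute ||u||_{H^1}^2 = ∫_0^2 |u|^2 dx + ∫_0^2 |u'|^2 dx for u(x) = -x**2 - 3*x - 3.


||u||_{H^1}^2 = 2656/15

The H^1 norm (squared) on an interval (0, L) is
  ||u||_{H^1}^2 = ∫_0^L u(x)^2 dx + ∫_0^L u'(x)^2 dx.
Compute u'(x) = -2*x - 3.
Then u(x)^2 = x**4 + 6*x**3 + 15*x**2 + 18*x + 9 and u'(x)^2 = 4*x**2 + 12*x + 9.
Integrate each monomial from 0 to 2 using ∫_0^2 c·x^n dx = c·2^(n+1)/(n+1):
  ∫_0^2 u(x)^2 dx = ∫_0^2 (x^4 + 6*x^3 + 15*x^2 + 18*x + 9) dx. Term by term:
    ∫_0^2 x^4 dx = 32/5;  ∫_0^2 6*x^3 dx = 24;  ∫_0^2 15*x^2 dx = 40;
    ∫_0^2 18*x dx = 36;  ∫_0^2 9 dx = 18.
  Sum: 32/5 + 24 + 40 + 36 + 18 = 622/5.
  ∫_0^2 u'(x)^2 dx = ∫_0^2 (4*x^2 + 12*x + 9) dx. Term by term:
    ∫_0^2 4*x^2 dx = 32/3;  ∫_0^2 12*x dx = 24;  ∫_0^2 9 dx = 18.
  Sum: 32/3 + 24 + 18 = 158/3.
Adding: ||u||_{H^1}^2 = 622/5 + 158/3 = 2656/15.


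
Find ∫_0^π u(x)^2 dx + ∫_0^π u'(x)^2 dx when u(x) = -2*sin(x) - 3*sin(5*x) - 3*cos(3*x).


||u||_{H^1(0,π)}^2 = 166*π

u'(x) = 9*sin(3*x) - 2*cos(x) - 15*cos(5*x).
Expand u² and (u')² and integrate term by term on (0, π), using: for integers n ≥ 1, ∫_0^π sin²(nx) dx = ∫_0^π cos²(nx) dx = π/2; for n ≠ n', ∫_0^π sin(nx)sin(n'x) dx = ∫_0^π cos(nx)cos(n'x) dx = 0; and by product-to-sum, ∫_0^π sin(nx)cos(n'x) dx = ½∫_0^π [sin((n+n')x) + sin((n−n')x)] dx, which is 0 when n+n' is even and 2n/(n²−n'²) when n+n' is odd (it need not vanish on (0, π)).
  u² squared terms: (-3)²·∫cos(3x)² dx = 9·π/2 = 9*π/2;  (-3)²·∫sin(5x)² dx = 9·π/2 = 9*π/2;  (-2)²·∫sin(x)² dx = 4·π/2 = 2*π.
  u² cross terms: 2·(-3)·(-3)·∫cos(3x)·sin(5x) dx = 18·(0) = 0;  2·(-3)·(-2)·∫cos(3x)·sin(x) dx = 12·(0) = 0;  2·(-3)·(-2)·∫sin(5x)·sin(x) dx = 12·(0) = 0.
  So ∫_0^π u² dx = 9*π/2 + 9*π/2 + 2*π + 0 + 0 + 0 = 11*π.
  (u')² squared terms: (-15)²·∫cos(5x)² dx = 225·π/2 = 225*π/2;  (-2)²·∫cos(x)² dx = 4·π/2 = 2*π;  (9)²·∫sin(3x)² dx = 81·π/2 = 81*π/2.
  (u')² cross terms: 2·(-15)·(-2)·∫cos(5x)·cos(x) dx = 60·(0) = 0;  2·(-15)·(9)·∫cos(5x)·sin(3x) dx = -270·(0) = 0;  2·(-2)·(9)·∫cos(x)·sin(3x) dx = -36·(0) = 0.
  So ∫_0^π (u')² dx = 225*π/2 + 2*π + 81*π/2 + 0 + 0 + 0 = 155*π.
||u||_{H^1}^2 = (11*π) + (155*π) = 166*π.


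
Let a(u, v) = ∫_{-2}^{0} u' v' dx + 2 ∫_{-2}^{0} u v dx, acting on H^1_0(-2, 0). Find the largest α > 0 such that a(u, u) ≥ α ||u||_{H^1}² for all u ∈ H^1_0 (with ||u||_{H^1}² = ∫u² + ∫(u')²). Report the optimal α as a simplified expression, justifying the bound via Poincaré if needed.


α = 1

Coercivity of a(·,·) on H^1_0(-2, 0) means a(u, u) ≥ α ||u||_{H^1}² for every u ∈ H^1_0.
The interval has length L = 2, and Poincaré/coercivity depend only on L. Here a(u, u) = ∫(u')² + (2)·∫u².
Here c = 2 ≥ 1, so a(u,u) = ∫(u')² + c∫u² ≥ ∫(u')² + ∫u² = ||u||_{H^1}², i.e. α = 1 works. No larger α is possible: a(u,u) ≥ α||u||_{H^1}² means (1−α)∫(u')² ≥ (α−c)∫u², and for the modes u_n = sin(nπ(x−x₀)/L) (x₀ the left endpoint) one has ∫u_n²/∫(u_n')² = (L/(nπ))² → 0, so a(u_n,u_n)/||u_n||_{H^1}² → 1. Hence the optimal constant is α = 1.
Therefore α = 1.


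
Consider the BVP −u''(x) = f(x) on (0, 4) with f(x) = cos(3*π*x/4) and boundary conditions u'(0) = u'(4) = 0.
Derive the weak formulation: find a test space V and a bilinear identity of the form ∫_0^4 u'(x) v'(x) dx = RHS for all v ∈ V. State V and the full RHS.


V = H^1(0, 4) (no boundary constraint on v; u is determined up to an additive constant); weak form: ∫_0^4 u'v' dx = ∫_0^4 (cos(3*π*x/4)) v dx for all v ∈ V.

Multiply both sides by a test function v and integrate from 0 to 4:
  ∫_0^4 −u''(x) v(x) dx = ∫_0^4 f(x) v(x) dx.
Integrate the LHS by parts once:
  ∫_0^4 −u'' v dx = −[u'(x) v(x)]_0^4 + ∫_0^4 u'(x) v'(x) dx.
Thus ∫_0^4 u'(x) v'(x) dx = ∫_0^4 f(x) v(x) dx + [u'(x) v(x)]_0^4.
Choose V so that boundary terms are either known or forced to vanish.
u has homogeneous Neumann: u'(0) = u'(4) = 0. So [u' v]_0^4 = 0·v(4) − 0·v(0) = 0 for any v; take V = H^1(0, 4).
Weak formulation: find u (satisfying any essential BC) such that ∫_0^4 u'(x) v'(x) dx = ∫_0^4 f v dx for all v ∈ V (homogeneous Neumann, so boundary terms vanish).
Substituting f(x) = cos(3*π*x/4), the right-hand side is ∫_0^4 (cos(3*π*x/4)) v dx.
Compatibility check (pure Neumann): taking v ≡ 1 ∈ V gives 0 = ∫_0^4 f dx + (0) − (0), i.e. ∫_0^4 f dx must equal u'(0) − u'(4) = 0. Indeed ∫_0^4 (cos(3*π*x/4)) dx = 0, so the data are compatible. The solution is then unique only up to an additive constant (fix it e.g. by requiring ∫_0^4 u dx = 0).


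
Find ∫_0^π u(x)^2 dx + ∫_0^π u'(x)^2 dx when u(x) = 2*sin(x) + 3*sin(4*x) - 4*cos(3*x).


||u||_{H^1(0,π)}^2 = -1920/7 + 321*π/2

u'(x) = 12*sin(3*x) + 2*cos(x) + 12*cos(4*x).
Expand u² and (u')² and integrate term by term on (0, π), using: for integers n ≥ 1, ∫_0^π sin²(nx) dx = ∫_0^π cos²(nx) dx = π/2; for n ≠ n', ∫_0^π sin(nx)sin(n'x) dx = ∫_0^π cos(nx)cos(n'x) dx = 0; and by product-to-sum, ∫_0^π sin(nx)cos(n'x) dx = ½∫_0^π [sin((n+n')x) + sin((n−n')x)] dx, which is 0 when n+n' is even and 2n/(n²−n'²) when n+n' is odd (it need not vanish on (0, π)).
  u² squared terms: (-4)²·∫cos(3x)² dx = 16·π/2 = 8*π;  (2)²·∫sin(x)² dx = 4·π/2 = 2*π;  (3)²·∫sin(4x)² dx = 9·π/2 = 9*π/2.
  u² cross terms: 2·(-4)·(2)·∫cos(3x)·sin(x) dx = -16·(0) = 0;  2·(-4)·(3)·∫cos(3x)·sin(4x) dx = -24·(8/7) = -192/7;  2·(2)·(3)·∫sin(x)·sin(4x) dx = 12·(0) = 0.
  So ∫_0^π u² dx = 8*π + 2*π + 9*π/2 + 0 − 192/7 + 0 = -192/7 + 29*π/2.
  (u')² squared terms: (2)²·∫cos(x)² dx = 4·π/2 = 2*π;  (12)²·∫cos(4x)² dx = 144·π/2 = 72*π;  (12)²·∫sin(3x)² dx = 144·π/2 = 72*π.
  (u')² cross terms: 2·(2)·(12)·∫cos(x)·cos(4x) dx = 48·(0) = 0;  2·(2)·(12)·∫cos(x)·sin(3x) dx = 48·(0) = 0;  2·(12)·(12)·∫cos(4x)·sin(3x) dx = 288·(-6/7) = -1728/7.
  So ∫_0^π (u')² dx = 2*π + 72*π + 72*π + 0 + 0 − 1728/7 = -1728/7 + 146*π.
||u||_{H^1}^2 = (-192/7 + 29*π/2) + (-1728/7 + 146*π) = -1920/7 + 321*π/2.


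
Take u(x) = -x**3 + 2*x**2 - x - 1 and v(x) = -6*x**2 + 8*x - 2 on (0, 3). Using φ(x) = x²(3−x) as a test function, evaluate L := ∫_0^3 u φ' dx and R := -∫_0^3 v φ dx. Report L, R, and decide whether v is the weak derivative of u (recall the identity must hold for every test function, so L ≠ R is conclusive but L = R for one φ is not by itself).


LHS = 621/20, RHS = 621/10. No, v is not the weak derivative of u.

u(x) = -x**3 + 2*x**2 - x - 1, classical derivative u'(x) = -3*x**2 + 4*x - 1.
φ(x) = x²(3−x), so φ'(x) = 3*x*(2 - x).
Note φ(0) = φ(3) = 0, so the boundary term u·φ vanishes.
LHS = ∫_0^3 u(x) φ'(x) dx = ∫_0^3 (3*x^5 - 12*x^4 + 15*x^3 - 3*x^2 - 6*x) dx. Term by term:
  ∫_0^3 3*x^5 dx = 729/2;  ∫_0^3 -12*x^4 dx = -2916/5;  ∫_0^3 15*x^3 dx = 1215/4;
  ∫_0^3 -3*x^2 dx = -27;  ∫_0^3 -6*x dx = -27.
Sum: 729/2 − 2916/5 + 1215/4 − 27 − 27 = 621/20.
So LHS = 621/20.
∫_0^3 v(x) φ(x) dx = ∫_0^3 (6*x^5 - 26*x^4 + 26*x^3 - 6*x^2) dx. Term by term:
  ∫_0^3 6*x^5 dx = 729;  ∫_0^3 -26*x^4 dx = -6318/5;  ∫_0^3 26*x^3 dx = 1053/2;
  ∫_0^3 -6*x^2 dx = -54.
Sum: 729 − 6318/5 + 1053/2 − 54 = -621/10.
So RHS = -∫_0^3 v(x) φ(x) dx = 621/10.
LHS − RHS = -621/20 ≠ 0, so the identity fails.
(For a valid weak derivative the identity must hold for EVERY test function, in particular this one. The failure shows v is NOT the weak derivative of u.)
Correct weak derivative would be u'(x) = -3*x**2 + 4*x - 1.


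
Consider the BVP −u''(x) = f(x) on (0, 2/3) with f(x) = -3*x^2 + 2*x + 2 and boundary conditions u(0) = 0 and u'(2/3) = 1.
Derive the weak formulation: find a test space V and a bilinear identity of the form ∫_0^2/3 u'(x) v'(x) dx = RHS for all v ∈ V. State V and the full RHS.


V = {v ∈ H^1(0, 2/3) : v(0) = 0} (test functions vanish at x = 0 where u is specified); weak form: ∫_0^2/3 u'v' dx = ∫_0^2/3 (-3*x^2 + 2*x + 2) v dx + v(2/3) for all v ∈ V.

Multiply both sides by a test function v and integrate from 0 to 2/3:
  ∫_0^2/3 −u''(x) v(x) dx = ∫_0^2/3 f(x) v(x) dx.
Integrate the LHS by parts once:
  ∫_0^2/3 −u'' v dx = −[u'(x) v(x)]_0^2/3 + ∫_0^2/3 u'(x) v'(x) dx.
Thus ∫_0^2/3 u'(x) v'(x) dx = ∫_0^2/3 f(x) v(x) dx + [u'(x) v(x)]_0^2/3.
Choose V so that boundary terms are either known or forced to vanish.
Mixed BC: u(0) = 0 (Dirichlet) and u'(2/3) = 1 (Neumann). Define V = {v ∈ H^1(0, 2/3) : v(0) = 0}. Then [u' v]_0^2/3 = u'(2/3)·v(2/3) − u'(0)·0 = v(2/3).
Weak formulation: find u (satisfying any essential BC) such that ∫_0^2/3 u'(x) v'(x) dx = ∫_0^2/3 f v dx + v(2/3) for all v ∈ V (Dirichlet at 0 absorbed into V; Neumann datum at x = 2/3 contributes the boundary term).
Substituting f(x) = -3*x^2 + 2*x + 2, the right-hand side is ∫_0^2/3 (-3*x^2 + 2*x + 2) v dx + v(2/3).


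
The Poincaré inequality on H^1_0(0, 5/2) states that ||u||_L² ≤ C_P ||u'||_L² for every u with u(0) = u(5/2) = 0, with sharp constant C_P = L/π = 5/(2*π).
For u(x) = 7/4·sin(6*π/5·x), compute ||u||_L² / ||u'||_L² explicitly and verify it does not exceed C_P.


||u||_L² / ||u'||_L² = 5/(6*π) < C_P = 5/(2*π).

u(x) = 7/4·sin(6*π/5·x), so u'(x) = 21*π*cos(6*π*x/5)/10.
Writing u(x) = A·sin(kπx/L) with A = 7/4 and k = 3, use ∫_0^L sin²(kπx/L) dx = L/2 and ∫_0^L cos²(kπx/L) dx = L/2.
u² = 49/16·sin²(6*π/5·x) and (u')² = 441*π^2/100·cos²(6*π/5·x), and each of sin², cos² integrates to L/2 = 5/4 over (0, 5/2).
∫_0^5/2 u² dx = 245/64, so ||u||_L² = 7*sqrt(5)/8.
∫_0^5/2 (u')² dx = 441*π^2/80, so ||u'||_L² = 21*sqrt(5)*π/20.
Ratio ||u||_L² / ||u'||_L² = 5/(6*π).
Sharp Poincaré constant on H^1_0(0, 5/2) is C_P = L/π = 5/(2*π), achieved by sin(2*π/5·x).
This is the k = 3 harmonic; the ratio L/(kπ) is strictly less than C_P = L/π, consistent with the sharp inequality ||u||_L² ≤ C_P ||u'||_L².


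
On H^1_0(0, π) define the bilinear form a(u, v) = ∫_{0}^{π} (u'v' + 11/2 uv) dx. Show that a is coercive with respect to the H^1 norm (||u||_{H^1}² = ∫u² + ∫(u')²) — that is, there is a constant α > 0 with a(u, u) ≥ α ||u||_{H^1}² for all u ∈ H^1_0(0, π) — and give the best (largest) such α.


α = 1

Coercivity of a(·,·) on H^1_0(0, π) means a(u, u) ≥ α ||u||_{H^1}² for every u ∈ H^1_0.
The interval has length L = π, and Poincaré/coercivity depend only on L. Here a(u, u) = ∫(u')² + (11/2)·∫u².
Here c = 11/2 ≥ 1, so a(u,u) = ∫(u')² + c∫u² ≥ ∫(u')² + ∫u² = ||u||_{H^1}², i.e. α = 1 works. No larger α is possible: a(u,u) ≥ α||u||_{H^1}² means (1−α)∫(u')² ≥ (α−c)∫u², and for the modes u_n = sin(nπ(x−x₀)/L) (x₀ the left endpoint) one has ∫u_n²/∫(u_n')² = (L/(nπ))² → 0, so a(u_n,u_n)/||u_n||_{H^1}² → 1. Hence the optimal constant is α = 1.
Therefore α = 1.


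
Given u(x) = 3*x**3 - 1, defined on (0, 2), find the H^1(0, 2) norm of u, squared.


||u||_{H^1}^2 = 23134/35

The H^1 norm (squared) on an interval (0, L) is
  ||u||_{H^1}^2 = ∫_0^L u(x)^2 dx + ∫_0^L u'(x)^2 dx.
Compute u'(x) = 9*x**2.
Then u(x)^2 = 9*x**6 - 6*x**3 + 1 and u'(x)^2 = 81*x**4.
Integrate each monomial from 0 to 2 using ∫_0^2 c·x^n dx = c·2^(n+1)/(n+1):
  ∫_0^2 u(x)^2 dx = ∫_0^2 (9*x^6 - 6*x^3 + 1) dx. Term by term:
    ∫_0^2 9*x^6 dx = 1152/7;  ∫_0^2 -6*x^3 dx = -24;  ∫_0^2 1 dx = 2.
  Sum: 1152/7 − 24 + 2 = 998/7.
  ∫_0^2 u'(x)^2 dx = ∫_0^2 (81*x^4) dx. Term by term:
    ∫_0^2 81*x^4 dx = 2592/5.
Adding: ||u||_{H^1}^2 = 998/7 + 2592/5 = 23134/35.


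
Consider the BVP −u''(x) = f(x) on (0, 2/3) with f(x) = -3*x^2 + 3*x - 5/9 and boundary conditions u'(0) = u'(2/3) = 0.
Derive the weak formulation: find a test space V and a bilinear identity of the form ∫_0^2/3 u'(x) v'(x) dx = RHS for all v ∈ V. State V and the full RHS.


V = H^1(0, 2/3) (no boundary constraint on v; u is determined up to an additive constant); weak form: ∫_0^2/3 u'v' dx = ∫_0^2/3 (-3*x^2 + 3*x - 5/9) v dx for all v ∈ V.

Multiply both sides by a test function v and integrate from 0 to 2/3:
  ∫_0^2/3 −u''(x) v(x) dx = ∫_0^2/3 f(x) v(x) dx.
Integrate the LHS by parts once:
  ∫_0^2/3 −u'' v dx = −[u'(x) v(x)]_0^2/3 + ∫_0^2/3 u'(x) v'(x) dx.
Thus ∫_0^2/3 u'(x) v'(x) dx = ∫_0^2/3 f(x) v(x) dx + [u'(x) v(x)]_0^2/3.
Choose V so that boundary terms are either known or forced to vanish.
u has homogeneous Neumann: u'(0) = u'(2/3) = 0. So [u' v]_0^2/3 = 0·v(2/3) − 0·v(0) = 0 for any v; take V = H^1(0, 2/3).
Weak formulation: find u (satisfying any essential BC) such that ∫_0^2/3 u'(x) v'(x) dx = ∫_0^2/3 f v dx for all v ∈ V (homogeneous Neumann, so boundary terms vanish).
Substituting f(x) = -3*x^2 + 3*x - 5/9, the right-hand side is ∫_0^2/3 (-3*x^2 + 3*x - 5/9) v dx.
Compatibility check (pure Neumann): taking v ≡ 1 ∈ V gives 0 = ∫_0^2/3 f dx + (0) − (0), i.e. ∫_0^2/3 f dx must equal u'(0) − u'(2/3) = 0. Indeed ∫_0^2/3 (-3*x^2 + 3*x - 5/9) dx = 0, so the data are compatible. The solution is then unique only up to an additive constant (fix it e.g. by requiring ∫_0^2/3 u dx = 0).


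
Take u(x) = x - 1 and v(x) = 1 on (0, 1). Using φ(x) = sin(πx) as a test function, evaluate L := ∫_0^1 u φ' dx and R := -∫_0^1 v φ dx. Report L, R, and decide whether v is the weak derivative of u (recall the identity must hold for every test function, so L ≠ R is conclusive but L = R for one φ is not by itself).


LHS = -2/π, RHS = -2/π. Yes, v = u' weakly.

u(x) = x - 1, classical derivative u'(x) = 1.
φ(x) = sin(πx), so φ'(x) = π*cos(π*x).
Note φ(0) = φ(1) = 0, so the boundary term u·φ vanishes.
LHS = ∫_0^1 u(x) φ'(x) dx = ∫_0^1 (π*x*cos(π*x) - π*cos(π*x)) dx. Term by term:
  ∫_0^1 -π*cos(π*x) dx = 0;  ∫_0^1 π*x*cos(π*x) dx = -2/π.
Sum: 0 − 2/π = -2/π.
So LHS = -2/π.
∫_0^1 v(x) φ(x) dx = ∫_0^1 (sin(π*x)) dx. Term by term:
  ∫_0^1 sin(π*x) dx = 2/π.
So RHS = -∫_0^1 v(x) φ(x) dx = -2/π.
LHS = RHS, so the identity holds for this test φ.
Moreover u is smooth here and v(x) = u'(x) = 1 pointwise, so the identity holds for every test function. Hence v is the weak derivative of u.


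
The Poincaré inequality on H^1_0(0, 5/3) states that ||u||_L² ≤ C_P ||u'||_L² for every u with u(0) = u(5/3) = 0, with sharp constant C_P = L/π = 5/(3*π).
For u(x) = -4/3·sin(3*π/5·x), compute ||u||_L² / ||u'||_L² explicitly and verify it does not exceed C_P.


||u||_L² / ||u'||_L² = 5/(3*π) = C_P.

u(x) = -4/3·sin(3*π/5·x), so u'(x) = -4*π*cos(3*π*x/5)/5.
Writing u(x) = A·sin(kπx/L) with A = -4/3 and k = 1, use ∫_0^L sin²(kπx/L) dx = L/2 and ∫_0^L cos²(kπx/L) dx = L/2.
u² = 16/9·sin²(3*π/5·x) and (u')² = 16*π^2/25·cos²(3*π/5·x), and each of sin², cos² integrates to L/2 = 5/6 over (0, 5/3).
∫_0^5/3 u² dx = 40/27, so ||u||_L² = 2*sqrt(30)/9.
∫_0^5/3 (u')² dx = 8*π^2/15, so ||u'||_L² = 2*sqrt(30)*π/15.
Ratio ||u||_L² / ||u'||_L² = 5/(3*π).
Sharp Poincaré constant on H^1_0(0, 5/3) is C_P = L/π = 5/(3*π), achieved by sin(3*π/5·x).
This is the k = 1 eigenfunction (up to amplitude), so the ratio equals the sharp Poincaré constant exactly.


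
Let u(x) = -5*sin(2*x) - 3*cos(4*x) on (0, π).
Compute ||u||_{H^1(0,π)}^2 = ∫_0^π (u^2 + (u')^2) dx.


||u||_{H^1(0,π)}^2 = 139*π

u'(x) = 12*sin(4*x) - 10*cos(2*x).
Expand u² and (u')² and integrate term by term on (0, π), using: for integers n ≥ 1, ∫_0^π sin²(nx) dx = ∫_0^π cos²(nx) dx = π/2; for n ≠ n', ∫_0^π sin(nx)sin(n'x) dx = ∫_0^π cos(nx)cos(n'x) dx = 0; and by product-to-sum, ∫_0^π sin(nx)cos(n'x) dx = ½∫_0^π [sin((n+n')x) + sin((n−n')x)] dx, which is 0 when n+n' is even and 2n/(n²−n'²) when n+n' is odd (it need not vanish on (0, π)).
  u² squared terms: (-5)²·∫sin(2x)² dx = 25·π/2 = 25*π/2;  (-3)²·∫cos(4x)² dx = 9·π/2 = 9*π/2.
  u² cross terms: 2·(-5)·(-3)·∫sin(2x)·cos(4x) dx = 30·(0) = 0.
  So ∫_0^π u² dx = 25*π/2 + 9*π/2 + 0 = 17*π.
  (u')² squared terms: (-10)²·∫cos(2x)² dx = 100·π/2 = 50*π;  (12)²·∫sin(4x)² dx = 144·π/2 = 72*π.
  (u')² cross terms: 2·(-10)·(12)·∫cos(2x)·sin(4x) dx = -240·(0) = 0.
  So ∫_0^π (u')² dx = 50*π + 72*π + 0 = 122*π.
||u||_{H^1}^2 = (17*π) + (122*π) = 139*π.


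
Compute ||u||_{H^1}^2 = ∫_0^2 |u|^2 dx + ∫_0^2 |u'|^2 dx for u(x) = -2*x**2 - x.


||u||_{H^1}^2 = 1574/15

The H^1 norm (squared) on an interval (0, L) is
  ||u||_{H^1}^2 = ∫_0^L u(x)^2 dx + ∫_0^L u'(x)^2 dx.
Compute u'(x) = -4*x - 1.
Then u(x)^2 = 4*x**4 + 4*x**3 + x**2 and u'(x)^2 = 16*x**2 + 8*x + 1.
Integrate each monomial from 0 to 2 using ∫_0^2 c·x^n dx = c·2^(n+1)/(n+1):
  ∫_0^2 u(x)^2 dx = ∫_0^2 (4*x^4 + 4*x^3 + x^2) dx. Term by term:
    ∫_0^2 4*x^4 dx = 128/5;  ∫_0^2 4*x^3 dx = 16;  ∫_0^2 x^2 dx = 8/3.
  Sum: 128/5 + 16 + 8/3 = 664/15.
  ∫_0^2 u'(x)^2 dx = ∫_0^2 (16*x^2 + 8*x + 1) dx. Term by term:
    ∫_0^2 16*x^2 dx = 128/3;  ∫_0^2 8*x dx = 16;  ∫_0^2 1 dx = 2.
  Sum: 128/3 + 16 + 2 = 182/3.
Adding: ||u||_{H^1}^2 = 664/15 + 182/3 = 1574/15.


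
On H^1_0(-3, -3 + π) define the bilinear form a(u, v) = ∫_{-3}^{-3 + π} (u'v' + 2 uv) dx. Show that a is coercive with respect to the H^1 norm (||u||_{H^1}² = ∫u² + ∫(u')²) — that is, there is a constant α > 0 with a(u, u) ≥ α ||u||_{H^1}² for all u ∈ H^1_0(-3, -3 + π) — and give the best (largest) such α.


α = 1

Coercivity of a(·,·) on H^1_0(-3, -3 + π) means a(u, u) ≥ α ||u||_{H^1}² for every u ∈ H^1_0.
The interval has length L = π, and Poincaré/coercivity depend only on L. Here a(u, u) = ∫(u')² + (2)·∫u².
Here c = 2 ≥ 1, so a(u,u) = ∫(u')² + c∫u² ≥ ∫(u')² + ∫u² = ||u||_{H^1}², i.e. α = 1 works. No larger α is possible: a(u,u) ≥ α||u||_{H^1}² means (1−α)∫(u')² ≥ (α−c)∫u², and for the modes u_n = sin(nπ(x−x₀)/L) (x₀ the left endpoint) one has ∫u_n²/∫(u_n')² = (L/(nπ))² → 0, so a(u_n,u_n)/||u_n||_{H^1}² → 1. Hence the optimal constant is α = 1.
Therefore α = 1.


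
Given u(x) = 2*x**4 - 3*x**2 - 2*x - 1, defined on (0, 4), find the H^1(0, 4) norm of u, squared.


||u||_{H^1}^2 = 67430588/315

The H^1 norm (squared) on an interval (0, L) is
  ||u||_{H^1}^2 = ∫_0^L u(x)^2 dx + ∫_0^L u'(x)^2 dx.
Compute u'(x) = 8*x**3 - 6*x - 2.
Then u(x)^2 = 4*x**8 - 12*x**6 - 8*x**5 + 5*x**4 + 12*x**3 + 10*x**2 + 4*x + 1 and u'(x)^2 = 64*x**6 - 96*x**4 - 32*x**3 + 36*x**2 + 24*x + 4.
Integrate each monomial from 0 to 4 using ∫_0^4 c·x^n dx = c·4^(n+1)/(n+1):
  ∫_0^4 u(x)^2 dx = ∫_0^4 (4*x^8 - 12*x^6 - 8*x^5 + 5*x^4 + 12*x^3 + 10*x^2 + 4*x + 1) dx. Term by term:
    ∫_0^4 4*x^8 dx = 1048576/9;  ∫_0^4 -12*x^6 dx = -196608/7;  ∫_0^4 -8*x^5 dx = -16384/3;
    ∫_0^4 5*x^4 dx = 1024;  ∫_0^4 12*x^3 dx = 768;  ∫_0^4 10*x^2 dx = 640/3;
    ∫_0^4 4*x dx = 32;  ∫_0^4 1 dx = 4.
  Sum: 1048576/9 − 196608/7 − 16384/3 + 1024 + 768 + 640/3 + 32 + 4 = 5355100/63.
  ∫_0^4 u'(x)^2 dx = ∫_0^4 (64*x^6 - 96*x^4 - 32*x^3 + 36*x^2 + 24*x + 4) dx. Term by term:
    ∫_0^4 64*x^6 dx = 1048576/7;  ∫_0^4 -96*x^4 dx = -98304/5;  ∫_0^4 -32*x^3 dx = -2048;
    ∫_0^4 36*x^2 dx = 768;  ∫_0^4 24*x dx = 192;  ∫_0^4 4 dx = 16.
  Sum: 1048576/7 − 98304/5 − 2048 + 768 + 192 + 16 = 4517232/35.
Adding: ||u||_{H^1}^2 = 5355100/63 + 4517232/35 = 67430588/315.


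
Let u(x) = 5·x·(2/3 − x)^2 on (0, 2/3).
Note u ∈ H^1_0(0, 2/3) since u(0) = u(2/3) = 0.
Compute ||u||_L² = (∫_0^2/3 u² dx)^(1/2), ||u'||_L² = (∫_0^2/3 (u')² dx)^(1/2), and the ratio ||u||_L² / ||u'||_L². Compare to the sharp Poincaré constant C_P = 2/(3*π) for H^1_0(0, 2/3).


||u||_L² / ||u'||_L² = sqrt(14)/21 < C_P = 2/(3*π).

u(x) = 5·x·(2/3 − x)^2, so u'(x) = 15*x^2 - 40*x/3 + 20/9.
u(x) = 5·x·(2/3 − x)^2 vanishes at x = 0 and x = 2/3, so u ∈ H^1_0(0, 2/3). Differentiate via the product rule and integrate the resulting polynomials term by term.
  ∫_0^2/3 u² dx = ∫_0^2/3 (25*x^6 - 200*x^5/3 + 200*x^4/3 - 800*x^3/27 + 400*x^2/81) dx. Term by term:
    ∫_0^2/3 25*x^6 dx = 3200/15309;  ∫_0^2/3 -200*x^5/3 dx = -6400/6561;  ∫_0^2/3 200*x^4/3 dx = 1280/729;
    ∫_0^2/3 -800*x^3/27 dx = -3200/2187;  ∫_0^2/3 400*x^2/81 dx = 3200/6561.
  Sum: 3200/15309 − 6400/6561 + 1280/729 − 3200/2187 + 3200/6561 = 640/45927.
  ∫_0^2/3 (u')² dx = ∫_0^2/3 (225*x^4 - 400*x^3 + 2200*x^2/9 - 1600*x/27 + 400/81) dx. Term by term:
    ∫_0^2/3 225*x^4 dx = 160/27;  ∫_0^2/3 -400*x^3 dx = -1600/81;  ∫_0^2/3 2200*x^2/9 dx = 17600/729;
    ∫_0^2/3 -1600*x/27 dx = -3200/243;  ∫_0^2/3 400/81 dx = 800/243.
  Sum: 160/27 − 1600/81 + 17600/729 − 3200/243 + 800/243 = 320/729.
∫_0^2/3 u² dx = 640/45927, so ||u||_L² = 8*sqrt(70)/567.
∫_0^2/3 (u')² dx = 320/729, so ||u'||_L² = 8*sqrt(5)/27.
Ratio ||u||_L² / ||u'||_L² = sqrt(14)/21.
Sharp Poincaré constant on H^1_0(0, 2/3) is C_P = L/π = 2/(3*π), achieved by sin(3*π/2·x).
A polynomial bump cannot attain the sharp Poincaré constant (only the first sine eigenfunction does), so the ratio is strictly less than C_P, consistent with ||u||_L² ≤ C_P ||u'||_L².


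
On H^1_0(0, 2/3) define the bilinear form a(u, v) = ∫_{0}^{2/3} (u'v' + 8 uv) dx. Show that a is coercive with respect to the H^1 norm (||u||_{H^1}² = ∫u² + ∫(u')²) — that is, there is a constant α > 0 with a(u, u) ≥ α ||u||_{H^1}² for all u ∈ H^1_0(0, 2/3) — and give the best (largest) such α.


α = 1

Coercivity of a(·,·) on H^1_0(0, 2/3) means a(u, u) ≥ α ||u||_{H^1}² for every u ∈ H^1_0.
The interval has length L = 2/3, and Poincaré/coercivity depend only on L. Here a(u, u) = ∫(u')² + (8)·∫u².
Here c = 8 ≥ 1, so a(u,u) = ∫(u')² + c∫u² ≥ ∫(u')² + ∫u² = ||u||_{H^1}², i.e. α = 1 works. No larger α is possible: a(u,u) ≥ α||u||_{H^1}² means (1−α)∫(u')² ≥ (α−c)∫u², and for the modes u_n = sin(nπ(x−x₀)/L) (x₀ the left endpoint) one has ∫u_n²/∫(u_n')² = (L/(nπ))² → 0, so a(u_n,u_n)/||u_n||_{H^1}² → 1. Hence the optimal constant is α = 1.
Therefore α = 1.


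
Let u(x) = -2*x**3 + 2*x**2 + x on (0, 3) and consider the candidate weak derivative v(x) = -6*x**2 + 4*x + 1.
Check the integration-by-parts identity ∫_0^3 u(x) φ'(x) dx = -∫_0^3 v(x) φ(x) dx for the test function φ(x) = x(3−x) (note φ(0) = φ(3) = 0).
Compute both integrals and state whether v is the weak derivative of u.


LHS = 207/5, RHS = 207/5. Yes, v = u' weakly.

u(x) = -2*x**3 + 2*x**2 + x, classical derivative u'(x) = -6*x**2 + 4*x + 1.
φ(x) = x(3−x), so φ'(x) = 3 - 2*x.
Note φ(0) = φ(3) = 0, so the boundary term u·φ vanishes.
LHS = ∫_0^3 u(x) φ'(x) dx = ∫_0^3 (4*x^4 - 10*x^3 + 4*x^2 + 3*x) dx. Term by term:
  ∫_0^3 4*x^4 dx = 972/5;  ∫_0^3 -10*x^3 dx = -405/2;  ∫_0^3 4*x^2 dx = 36;
  ∫_0^3 3*x dx = 27/2.
Sum: 972/5 − 405/2 + 36 + 27/2 = 207/5.
So LHS = 207/5.
∫_0^3 v(x) φ(x) dx = ∫_0^3 (6*x^4 - 22*x^3 + 11*x^2 + 3*x) dx. Term by term:
  ∫_0^3 6*x^4 dx = 1458/5;  ∫_0^3 -22*x^3 dx = -891/2;  ∫_0^3 11*x^2 dx = 99;
  ∫_0^3 3*x dx = 27/2.
Sum: 1458/5 − 891/2 + 99 + 27/2 = -207/5.
So RHS = -∫_0^3 v(x) φ(x) dx = 207/5.
LHS = RHS, so the identity holds for this test φ.
Moreover u is smooth here and v(x) = u'(x) = -6*x**2 + 4*x + 1 pointwise, so the identity holds for every test function. Hence v is the weak derivative of u.
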